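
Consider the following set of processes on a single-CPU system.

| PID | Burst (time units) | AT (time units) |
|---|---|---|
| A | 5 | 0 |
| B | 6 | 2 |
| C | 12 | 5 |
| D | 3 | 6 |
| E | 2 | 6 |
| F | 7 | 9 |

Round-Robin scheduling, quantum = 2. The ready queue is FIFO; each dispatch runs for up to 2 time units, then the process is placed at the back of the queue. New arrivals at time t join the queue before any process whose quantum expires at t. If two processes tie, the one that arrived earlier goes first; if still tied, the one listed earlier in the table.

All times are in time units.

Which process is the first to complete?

E

Gantt: | A 0-2 | B 2-4 | A 4-6 | B 6-8 | C 8-10 | D 10-12 | E 12-14 | A 14-15 | B 15-17 | F 17-19 | C 19-21 | D 21-22 | F 22-24 | C 24-26 | F 26-28 | C 28-30 | F 30-31 | C 31-35 |
Completion: A=15  B=17  C=35  D=22  E=14  F=31
Finish order: E → A → B → D → F → C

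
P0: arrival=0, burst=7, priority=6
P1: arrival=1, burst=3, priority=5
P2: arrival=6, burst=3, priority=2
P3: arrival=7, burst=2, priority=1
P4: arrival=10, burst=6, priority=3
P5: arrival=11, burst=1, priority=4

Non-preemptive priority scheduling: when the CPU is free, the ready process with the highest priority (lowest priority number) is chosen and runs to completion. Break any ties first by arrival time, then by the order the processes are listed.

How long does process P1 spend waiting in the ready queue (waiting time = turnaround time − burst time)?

Timeline: | P0 0-7 | P3 7-9 | P2 9-12 | P4 12-18 | P5 18-19 | P1 19-22 |
Completion: P0=7  P1=22  P2=12  P3=9  P4=18  P5=19
Waiting(P1) = turnaround − burst = 21 − 3 = 18

18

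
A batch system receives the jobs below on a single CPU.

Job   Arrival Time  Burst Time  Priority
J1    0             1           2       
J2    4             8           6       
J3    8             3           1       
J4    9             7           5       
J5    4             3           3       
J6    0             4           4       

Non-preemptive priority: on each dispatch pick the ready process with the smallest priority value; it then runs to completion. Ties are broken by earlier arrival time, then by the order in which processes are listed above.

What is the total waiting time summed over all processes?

Schedule: | J1 0-1 | J6 1-5 | J5 5-8 | J3 8-11 | J4 11-18 | J2 18-26 |
Completion: J1=1  J2=26  J3=11  J4=18  J5=8  J6=5
Waiting = turnaround − burst: J1=0, J2=14, J3=0, J4=2, J5=1, J6=1
Total waiting = 0 + 14 + 0 + 2 + 1 + 1 = 18

18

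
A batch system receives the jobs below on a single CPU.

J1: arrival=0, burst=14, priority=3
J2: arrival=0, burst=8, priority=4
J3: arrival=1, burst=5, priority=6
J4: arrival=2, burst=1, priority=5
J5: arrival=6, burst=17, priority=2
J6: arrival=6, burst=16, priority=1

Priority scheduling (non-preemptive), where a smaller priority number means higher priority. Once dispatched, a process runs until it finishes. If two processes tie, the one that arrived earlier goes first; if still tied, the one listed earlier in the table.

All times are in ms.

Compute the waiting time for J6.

8

Timeline: | J1 0-14 | J6 14-30 | J5 30-47 | J2 47-55 | J4 55-56 | J3 56-61 |
Completion: J1=14  J2=55  J3=61  J4=56  J5=47  J6=30
Waiting(J6) = turnaround − burst = 24 − 16 = 8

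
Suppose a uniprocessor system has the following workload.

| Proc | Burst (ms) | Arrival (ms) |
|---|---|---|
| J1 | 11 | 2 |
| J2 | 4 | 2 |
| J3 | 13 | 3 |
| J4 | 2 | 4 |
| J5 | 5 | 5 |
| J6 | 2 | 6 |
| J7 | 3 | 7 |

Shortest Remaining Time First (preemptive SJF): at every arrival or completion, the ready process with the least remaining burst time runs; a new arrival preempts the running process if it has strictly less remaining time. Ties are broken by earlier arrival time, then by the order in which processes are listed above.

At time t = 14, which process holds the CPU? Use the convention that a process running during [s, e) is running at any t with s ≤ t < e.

Timeline: | idle 0-2 | J2 2-6 | J4 6-8 | J6 8-10 | J7 10-13 | J5 13-18 | J1 18-29 | J3 29-42 |
Completion: J1=29  J2=6  J3=42  J4=8  J5=18  J6=10  J7=13

J5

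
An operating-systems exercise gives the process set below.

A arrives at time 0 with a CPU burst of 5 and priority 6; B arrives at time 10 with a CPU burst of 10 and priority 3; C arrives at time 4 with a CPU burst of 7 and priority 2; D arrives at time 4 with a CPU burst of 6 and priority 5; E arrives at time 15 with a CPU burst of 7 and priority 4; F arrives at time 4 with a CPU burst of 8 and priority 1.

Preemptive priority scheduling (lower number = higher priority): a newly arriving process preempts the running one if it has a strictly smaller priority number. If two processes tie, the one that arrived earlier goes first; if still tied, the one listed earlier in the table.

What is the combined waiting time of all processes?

Timeline: | A 0-4 | F 4-12 | C 12-19 | B 19-29 | E 29-36 | D 36-42 | A 42-43 |
Completion: A=43  B=29  C=19  D=42  E=36  F=12
Turnaround (C−A): A=43  B=19  C=15  D=38  E=21  F=8
Waiting = turnaround − burst: A=38, B=9, C=8, D=32, E=14, F=0
Total waiting = 38 + 9 + 8 + 32 + 14 + 0 = 101

101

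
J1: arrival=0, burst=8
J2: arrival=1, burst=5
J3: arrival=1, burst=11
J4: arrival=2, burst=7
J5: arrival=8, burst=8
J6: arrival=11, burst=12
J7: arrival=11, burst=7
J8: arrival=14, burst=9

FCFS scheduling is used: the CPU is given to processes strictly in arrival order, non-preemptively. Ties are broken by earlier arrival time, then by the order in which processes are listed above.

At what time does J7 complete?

Schedule: | J1 0-8 | J2 8-13 | J3 13-24 | J4 24-31 | J5 31-39 | J6 39-51 | J7 51-58 | J8 58-67 |
Completion: J1=8  J2=13  J3=24  J4=31  J5=39  J6=51  J7=58  J8=67

58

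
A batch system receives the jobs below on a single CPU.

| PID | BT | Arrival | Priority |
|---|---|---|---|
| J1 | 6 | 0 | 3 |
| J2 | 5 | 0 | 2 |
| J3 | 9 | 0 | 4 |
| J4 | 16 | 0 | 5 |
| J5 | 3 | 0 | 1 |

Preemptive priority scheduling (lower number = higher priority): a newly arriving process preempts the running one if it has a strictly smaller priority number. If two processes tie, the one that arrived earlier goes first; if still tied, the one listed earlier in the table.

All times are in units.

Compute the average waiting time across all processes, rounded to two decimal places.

9.60

Gantt: | J5 0-3 | J2 3-8 | J1 8-14 | J3 14-23 | J4 23-39 |
Completion: J1=14  J2=8  J3=23  J4=39  J5=3
Waiting times: J1=8, J2=3, J3=14, J4=23, J5=0
Average waiting = (8+3+14+23+0) / 5 = 48/5 = 9.60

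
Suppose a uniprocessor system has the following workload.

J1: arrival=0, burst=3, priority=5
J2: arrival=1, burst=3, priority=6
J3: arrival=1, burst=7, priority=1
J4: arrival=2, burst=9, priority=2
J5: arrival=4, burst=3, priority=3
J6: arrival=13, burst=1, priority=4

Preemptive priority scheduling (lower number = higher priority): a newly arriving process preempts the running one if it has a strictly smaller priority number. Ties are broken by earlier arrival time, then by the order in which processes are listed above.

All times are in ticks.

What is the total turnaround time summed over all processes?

Gantt: | J1 0-1 | J3 1-8 | J4 8-17 | J5 17-20 | J6 20-21 | J1 21-23 | J2 23-26 |
Completion: J1=23  J2=26  J3=8  J4=17  J5=20  J6=21
Turnaround = completion − arrival: J1=23, J2=25, J3=7, J4=15, J5=16, J6=8
Total turnaround = 23 + 25 + 7 + 15 + 16 + 8 = 94

94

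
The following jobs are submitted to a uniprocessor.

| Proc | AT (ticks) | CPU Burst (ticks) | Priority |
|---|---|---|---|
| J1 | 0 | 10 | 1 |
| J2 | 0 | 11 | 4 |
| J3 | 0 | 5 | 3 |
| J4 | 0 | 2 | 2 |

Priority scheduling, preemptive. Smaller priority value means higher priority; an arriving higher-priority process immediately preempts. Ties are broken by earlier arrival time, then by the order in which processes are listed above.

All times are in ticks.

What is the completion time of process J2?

28

Timeline: | J1 0-10 | J4 10-12 | J3 12-17 | J2 17-28 |
Completion: J1=10  J2=28  J3=17  J4=12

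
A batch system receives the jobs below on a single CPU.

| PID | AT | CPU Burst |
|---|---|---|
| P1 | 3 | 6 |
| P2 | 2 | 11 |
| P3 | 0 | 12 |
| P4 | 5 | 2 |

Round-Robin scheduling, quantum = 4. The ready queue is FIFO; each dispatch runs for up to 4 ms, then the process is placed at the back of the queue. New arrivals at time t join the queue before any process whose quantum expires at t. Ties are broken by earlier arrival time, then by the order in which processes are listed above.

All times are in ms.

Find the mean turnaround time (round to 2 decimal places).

22.75

Schedule: | P3 0-4 | P2 4-8 | P1 8-12 | P3 12-16 | P4 16-18 | P2 18-22 | P1 22-24 | P3 24-28 | P2 28-31 |
Completion: P1=24  P2=31  P3=28  P4=18
Turnaround (C−A): P1=21  P2=29  P3=28  P4=13
Turnaround times: P1=21, P2=29, P3=28, P4=13
Average turnaround = (21+29+28+13) / 4 = 91/4 = 22.75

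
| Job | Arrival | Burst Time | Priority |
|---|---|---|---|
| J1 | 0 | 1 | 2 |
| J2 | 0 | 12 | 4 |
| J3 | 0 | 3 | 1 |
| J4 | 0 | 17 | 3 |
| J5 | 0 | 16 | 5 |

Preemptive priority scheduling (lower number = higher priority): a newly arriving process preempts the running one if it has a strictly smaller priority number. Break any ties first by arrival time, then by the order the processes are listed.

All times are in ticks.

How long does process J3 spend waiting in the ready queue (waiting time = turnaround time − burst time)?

0

Timeline: | J3 0-3 | J1 3-4 | J4 4-21 | J2 21-33 | J5 33-49 |
Completion: J1=4  J2=33  J3=3  J4=21  J5=49
Turnaround (C−A): J1=4  J2=33  J3=3  J4=21  J5=49
Waiting(J3) = turnaround − burst = 3 − 3 = 0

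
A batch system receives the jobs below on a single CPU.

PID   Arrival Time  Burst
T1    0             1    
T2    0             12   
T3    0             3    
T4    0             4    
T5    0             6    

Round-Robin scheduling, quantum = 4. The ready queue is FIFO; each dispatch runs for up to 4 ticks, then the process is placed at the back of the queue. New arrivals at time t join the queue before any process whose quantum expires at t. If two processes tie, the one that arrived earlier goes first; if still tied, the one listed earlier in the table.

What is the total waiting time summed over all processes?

Gantt: | T1 0-1 | T2 1-5 | T3 5-8 | T4 8-12 | T5 12-16 | T2 16-20 | T5 20-22 | T2 22-26 |
Completion: T1=1  T2=26  T3=8  T4=12  T5=22
Waiting = turnaround − burst: T1=0, T2=14, T3=5, T4=8, T5=16
Total waiting = 0 + 14 + 5 + 8 + 16 = 43

43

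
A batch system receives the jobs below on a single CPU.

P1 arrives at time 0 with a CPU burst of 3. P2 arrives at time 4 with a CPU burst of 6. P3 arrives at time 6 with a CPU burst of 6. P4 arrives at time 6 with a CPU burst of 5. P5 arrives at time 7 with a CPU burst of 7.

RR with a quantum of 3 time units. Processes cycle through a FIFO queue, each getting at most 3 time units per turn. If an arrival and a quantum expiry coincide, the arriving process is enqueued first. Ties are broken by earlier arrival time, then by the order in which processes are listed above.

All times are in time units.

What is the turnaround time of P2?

15

Timeline: | P1 0-3 | idle 3-4 | P2 4-7 | P3 7-10 | P4 10-13 | P5 13-16 | P2 16-19 | P3 19-22 | P4 22-24 | P5 24-28 |
Completion: P1=3  P2=19  P3=22  P4=24  P5=28
Turnaround (C−A): P1=3  P2=15  P3=16  P4=18  P5=21
Turnaround(P2) = completion − arrival = 19 − 4 = 15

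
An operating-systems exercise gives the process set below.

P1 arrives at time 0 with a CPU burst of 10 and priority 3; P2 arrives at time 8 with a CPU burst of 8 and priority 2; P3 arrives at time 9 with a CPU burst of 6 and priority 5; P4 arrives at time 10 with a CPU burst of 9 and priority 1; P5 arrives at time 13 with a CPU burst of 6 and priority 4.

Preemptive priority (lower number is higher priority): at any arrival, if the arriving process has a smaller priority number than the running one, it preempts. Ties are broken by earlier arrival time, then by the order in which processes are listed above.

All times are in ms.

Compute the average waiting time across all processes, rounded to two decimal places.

12.80

Gantt: | P1 0-8 | P2 8-10 | P4 10-19 | P2 19-25 | P1 25-27 | P5 27-33 | P3 33-39 |
Completion: P1=27  P2=25  P3=39  P4=19  P5=33
Turnaround (C−A): P1=27  P2=17  P3=30  P4=9  P5=20
Waiting times: P1=17, P2=9, P3=24, P4=0, P5=14
Average waiting = (17+9+24+0+14) / 5 = 64/5 = 12.80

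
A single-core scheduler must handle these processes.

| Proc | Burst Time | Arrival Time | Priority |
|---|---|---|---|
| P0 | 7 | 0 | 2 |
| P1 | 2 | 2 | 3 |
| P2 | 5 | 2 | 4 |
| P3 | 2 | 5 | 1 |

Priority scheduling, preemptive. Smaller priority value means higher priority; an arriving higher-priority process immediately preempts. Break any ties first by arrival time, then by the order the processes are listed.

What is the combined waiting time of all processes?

18

Timeline: | P0 0-5 | P3 5-7 | P0 7-9 | P1 9-11 | P2 11-16 |
Completion: P0=9  P1=11  P2=16  P3=7
Waiting = turnaround − burst: P0=2, P1=7, P2=9, P3=0
Total waiting = 2 + 7 + 9 + 0 = 18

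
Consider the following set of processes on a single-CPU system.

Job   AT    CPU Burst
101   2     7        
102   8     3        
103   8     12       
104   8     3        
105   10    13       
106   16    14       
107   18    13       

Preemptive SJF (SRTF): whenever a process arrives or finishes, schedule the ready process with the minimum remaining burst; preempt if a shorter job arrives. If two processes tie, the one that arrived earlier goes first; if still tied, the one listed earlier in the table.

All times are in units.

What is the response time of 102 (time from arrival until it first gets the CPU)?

Schedule: | idle 0-2 | 101 2-9 | 102 9-12 | 104 12-15 | 103 15-27 | 105 27-40 | 107 40-53 | 106 53-67 |
Completion: 101=9  102=12  103=27  104=15  105=40  106=67  107=53
Turnaround (C−A): 101=7  102=4  103=19  104=7  105=30  106=51  107=35
Response(102) = first start − arrival = 9 − 8 = 1

1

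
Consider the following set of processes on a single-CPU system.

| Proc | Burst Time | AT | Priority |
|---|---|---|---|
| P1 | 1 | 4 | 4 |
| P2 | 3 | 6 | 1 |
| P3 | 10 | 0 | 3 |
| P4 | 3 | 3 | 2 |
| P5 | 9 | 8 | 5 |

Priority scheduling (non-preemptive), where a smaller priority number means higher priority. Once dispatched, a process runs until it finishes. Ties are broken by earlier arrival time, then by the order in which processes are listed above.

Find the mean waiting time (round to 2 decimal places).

Gantt: | P3 0-10 | P2 10-13 | P4 13-16 | P1 16-17 | P5 17-26 |
Completion: P1=17  P2=13  P3=10  P4=16  P5=26
Waiting times: P1=12, P2=4, P3=0, P4=10, P5=9
Average waiting = (12+4+0+10+9) / 5 = 35/5 = 7.00

7.00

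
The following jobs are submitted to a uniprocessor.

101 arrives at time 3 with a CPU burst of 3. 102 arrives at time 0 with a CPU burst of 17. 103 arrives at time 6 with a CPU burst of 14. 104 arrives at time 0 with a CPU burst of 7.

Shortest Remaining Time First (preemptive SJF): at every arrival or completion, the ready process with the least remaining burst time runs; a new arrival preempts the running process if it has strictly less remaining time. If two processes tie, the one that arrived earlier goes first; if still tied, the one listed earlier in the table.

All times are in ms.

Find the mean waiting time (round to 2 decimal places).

Gantt: | 104 0-3 | 101 3-6 | 104 6-10 | 103 10-24 | 102 24-41 |
Completion: 101=6  102=41  103=24  104=10
Waiting times: 101=0, 102=24, 103=4, 104=3
Average waiting = (0+24+4+3) / 4 = 31/4 = 7.75

7.75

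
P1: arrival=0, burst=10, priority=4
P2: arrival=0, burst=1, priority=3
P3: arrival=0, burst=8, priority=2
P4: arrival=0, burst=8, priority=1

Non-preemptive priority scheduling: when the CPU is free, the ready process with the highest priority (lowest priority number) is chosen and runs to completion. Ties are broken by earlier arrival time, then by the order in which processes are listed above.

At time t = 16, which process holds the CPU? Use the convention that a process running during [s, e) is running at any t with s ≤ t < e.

P2

Gantt: | P4 0-8 | P3 8-16 | P2 16-17 | P1 17-27 |
Completion: P1=27  P2=17  P3=16  P4=8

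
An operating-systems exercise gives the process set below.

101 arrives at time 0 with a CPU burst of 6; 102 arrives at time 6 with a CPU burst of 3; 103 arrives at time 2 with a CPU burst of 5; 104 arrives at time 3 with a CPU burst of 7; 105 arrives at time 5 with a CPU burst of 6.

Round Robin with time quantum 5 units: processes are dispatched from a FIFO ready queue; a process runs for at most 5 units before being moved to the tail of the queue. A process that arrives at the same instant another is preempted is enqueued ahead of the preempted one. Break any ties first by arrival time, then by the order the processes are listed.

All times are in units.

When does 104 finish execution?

Timeline: | 101 0-5 | 103 5-10 | 104 10-15 | 105 15-20 | 101 20-21 | 102 21-24 | 104 24-26 | 105 26-27 |
Completion: 101=21  102=24  103=10  104=26  105=27

26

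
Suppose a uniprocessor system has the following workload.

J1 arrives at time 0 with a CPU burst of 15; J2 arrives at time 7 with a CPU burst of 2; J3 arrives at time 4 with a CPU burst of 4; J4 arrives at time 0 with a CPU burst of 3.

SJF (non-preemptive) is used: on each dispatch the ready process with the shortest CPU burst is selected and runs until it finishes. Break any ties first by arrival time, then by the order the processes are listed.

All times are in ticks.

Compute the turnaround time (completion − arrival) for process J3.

Timeline: | J4 0-3 | J1 3-18 | J2 18-20 | J3 20-24 |
Completion: J1=18  J2=20  J3=24  J4=3
Turnaround (C−A): J1=18  J2=13  J3=20  J4=3
Turnaround(J3) = completion − arrival = 24 − 4 = 20

20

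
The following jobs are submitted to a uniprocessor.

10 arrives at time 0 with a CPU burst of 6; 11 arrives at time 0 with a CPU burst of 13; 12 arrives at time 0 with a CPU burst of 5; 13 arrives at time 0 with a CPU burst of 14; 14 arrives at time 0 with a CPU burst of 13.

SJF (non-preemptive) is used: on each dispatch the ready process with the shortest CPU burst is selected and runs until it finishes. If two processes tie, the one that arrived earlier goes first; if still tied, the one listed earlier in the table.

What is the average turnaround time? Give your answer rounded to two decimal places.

Gantt: | 12 0-5 | 10 5-11 | 11 11-24 | 14 24-37 | 13 37-51 |
Completion: 10=11  11=24  12=5  13=51  14=37
Turnaround times: 10=11, 11=24, 12=5, 13=51, 14=37
Average turnaround = (11+24+5+51+37) / 5 = 128/5 = 25.60

25.60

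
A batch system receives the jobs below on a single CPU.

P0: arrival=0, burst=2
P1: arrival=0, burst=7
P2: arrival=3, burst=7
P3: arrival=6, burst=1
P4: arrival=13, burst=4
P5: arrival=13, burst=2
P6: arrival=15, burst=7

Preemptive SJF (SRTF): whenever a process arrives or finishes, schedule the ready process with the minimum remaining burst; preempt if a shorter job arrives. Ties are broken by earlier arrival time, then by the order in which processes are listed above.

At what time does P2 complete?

19

Timeline: | P0 0-2 | P1 2-6 | P3 6-7 | P1 7-10 | P2 10-13 | P5 13-15 | P2 15-19 | P4 19-23 | P6 23-30 |
Completion: P0=2  P1=10  P2=19  P3=7  P4=23  P5=15  P6=30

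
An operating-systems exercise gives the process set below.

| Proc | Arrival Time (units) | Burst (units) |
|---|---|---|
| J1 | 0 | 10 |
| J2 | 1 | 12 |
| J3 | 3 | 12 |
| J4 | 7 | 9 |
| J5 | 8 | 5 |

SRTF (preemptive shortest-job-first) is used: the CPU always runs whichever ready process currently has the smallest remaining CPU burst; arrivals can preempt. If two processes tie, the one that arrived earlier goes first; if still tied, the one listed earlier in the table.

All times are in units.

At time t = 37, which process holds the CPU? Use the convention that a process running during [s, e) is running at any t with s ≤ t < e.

Schedule: | J1 0-10 | J5 10-15 | J4 15-24 | J2 24-36 | J3 36-48 |
Completion: J1=10  J2=36  J3=48  J4=24  J5=15
Turnaround (C−A): J1=10  J2=35  J3=45  J4=17  J5=7

J3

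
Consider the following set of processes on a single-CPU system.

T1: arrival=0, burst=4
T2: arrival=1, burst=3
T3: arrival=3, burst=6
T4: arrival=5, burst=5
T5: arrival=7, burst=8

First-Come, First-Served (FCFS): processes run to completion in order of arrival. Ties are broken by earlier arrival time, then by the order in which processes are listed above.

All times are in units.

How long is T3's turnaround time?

Schedule: | T1 0-4 | T2 4-7 | T3 7-13 | T4 13-18 | T5 18-26 |
Completion: T1=4  T2=7  T3=13  T4=18  T5=26
Turnaround(T3) = completion − arrival = 13 − 3 = 10

10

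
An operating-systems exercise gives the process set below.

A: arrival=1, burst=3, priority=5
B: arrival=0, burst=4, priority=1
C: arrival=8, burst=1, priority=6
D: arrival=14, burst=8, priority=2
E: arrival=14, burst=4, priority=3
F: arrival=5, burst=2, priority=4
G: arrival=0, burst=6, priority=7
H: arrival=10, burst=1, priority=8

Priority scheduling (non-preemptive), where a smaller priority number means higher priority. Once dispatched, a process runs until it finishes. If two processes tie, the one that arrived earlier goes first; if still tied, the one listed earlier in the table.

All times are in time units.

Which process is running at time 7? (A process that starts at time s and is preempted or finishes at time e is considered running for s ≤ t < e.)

Schedule: | B 0-4 | A 4-7 | F 7-9 | C 9-10 | G 10-16 | D 16-24 | E 24-28 | H 28-29 |
Completion: A=7  B=4  C=10  D=24  E=28  F=9  G=16  H=29

F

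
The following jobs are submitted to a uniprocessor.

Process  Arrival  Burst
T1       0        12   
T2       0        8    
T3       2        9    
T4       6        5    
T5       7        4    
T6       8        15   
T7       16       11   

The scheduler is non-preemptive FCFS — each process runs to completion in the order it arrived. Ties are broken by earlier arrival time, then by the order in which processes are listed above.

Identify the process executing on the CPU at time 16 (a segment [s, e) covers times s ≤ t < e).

T2

Timeline: | T1 0-12 | T2 12-20 | T3 20-29 | T4 29-34 | T5 34-38 | T6 38-53 | T7 53-64 |
Completion: T1=12  T2=20  T3=29  T4=34  T5=38  T6=53  T7=64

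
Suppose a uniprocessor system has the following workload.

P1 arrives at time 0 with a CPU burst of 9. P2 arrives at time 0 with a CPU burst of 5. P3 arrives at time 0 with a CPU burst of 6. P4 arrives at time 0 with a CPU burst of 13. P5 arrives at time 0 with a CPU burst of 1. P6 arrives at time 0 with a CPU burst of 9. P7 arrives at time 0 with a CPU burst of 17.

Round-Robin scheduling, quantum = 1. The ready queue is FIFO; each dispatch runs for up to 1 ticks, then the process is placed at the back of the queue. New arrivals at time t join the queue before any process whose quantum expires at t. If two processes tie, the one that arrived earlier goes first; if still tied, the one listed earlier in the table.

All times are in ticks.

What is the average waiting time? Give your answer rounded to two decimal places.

Timeline: | P1 0-1 | P2 1-2 | P3 2-3 | P4 3-4 | P5 4-5 | P6 5-6 | P7 6-7 | P1 7-8 | P2 8-9 | P3 9-10 | P4 10-11 | P6 11-12 | P7 12-13 | P1 13-14 | P2 14-15 | P3 15-16 | P4 16-17 | P6 17-18 | P7 18-19 | P1 19-20 | P2 20-21 | P3 21-22 | P4 22-23 | P6 23-24 | P7 24-25 | P1 25-26 | P2 26-27 | P3 27-28 | P4 28-29 | P6 29-30 | P7 30-31 | P1 31-32 | P3 32-33 | P4 33-34 | P6 34-35 | P7 35-36 | P1 36-37 | P4 37-38 | P6 38-39 | P7 39-40 | P1 40-41 | P4 41-42 | P6 42-43 | P7 43-44 | P1 44-45 | P4 45-46 | P6 46-47 | P7 47-48 | P4 48-49 | P7 49-50 | P4 50-51 | P7 51-52 | P4 52-53 | P7 53-54 | P4 54-55 | P7 55-60 |
Completion: P1=45  P2=27  P3=33  P4=55  P5=5  P6=47  P7=60
Waiting times: P1=36, P2=22, P3=27, P4=42, P5=4, P6=38, P7=43
Average waiting = (36+22+27+42+4+38+43) / 7 = 212/7 = 30.29

30.29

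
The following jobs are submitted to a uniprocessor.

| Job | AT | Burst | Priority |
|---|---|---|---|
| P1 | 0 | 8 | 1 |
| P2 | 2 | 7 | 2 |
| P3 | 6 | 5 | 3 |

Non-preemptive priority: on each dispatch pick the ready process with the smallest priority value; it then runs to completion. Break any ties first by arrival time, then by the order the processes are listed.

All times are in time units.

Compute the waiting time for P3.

Timeline: | P1 0-8 | P2 8-15 | P3 15-20 |
Completion: P1=8  P2=15  P3=20
Waiting(P3) = turnaround − burst = 14 − 5 = 9

9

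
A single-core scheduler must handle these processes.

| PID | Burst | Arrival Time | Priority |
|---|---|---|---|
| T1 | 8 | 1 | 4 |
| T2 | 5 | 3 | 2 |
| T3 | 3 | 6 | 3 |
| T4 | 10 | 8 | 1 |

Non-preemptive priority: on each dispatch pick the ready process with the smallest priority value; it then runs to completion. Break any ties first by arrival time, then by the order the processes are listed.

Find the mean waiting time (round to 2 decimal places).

Gantt: | idle 0-1 | T1 1-9 | T4 9-19 | T2 19-24 | T3 24-27 |
Completion: T1=9  T2=24  T3=27  T4=19
Turnaround (C−A): T1=8  T2=21  T3=21  T4=11
Waiting times: T1=0, T2=16, T3=18, T4=1
Average waiting = (0+16+18+1) / 4 = 35/4 = 8.75

8.75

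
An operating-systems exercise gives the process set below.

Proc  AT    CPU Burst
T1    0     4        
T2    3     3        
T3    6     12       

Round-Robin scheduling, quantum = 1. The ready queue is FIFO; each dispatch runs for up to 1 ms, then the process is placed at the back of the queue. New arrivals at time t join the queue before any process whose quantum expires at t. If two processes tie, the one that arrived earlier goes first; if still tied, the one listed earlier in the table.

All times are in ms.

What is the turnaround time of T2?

5

Schedule: | T1 0-3 | T2 3-4 | T1 4-5 | T2 5-6 | T3 6-7 | T2 7-8 | T3 8-19 |
Completion: T1=5  T2=8  T3=19
Turnaround(T2) = completion − arrival = 8 − 3 = 5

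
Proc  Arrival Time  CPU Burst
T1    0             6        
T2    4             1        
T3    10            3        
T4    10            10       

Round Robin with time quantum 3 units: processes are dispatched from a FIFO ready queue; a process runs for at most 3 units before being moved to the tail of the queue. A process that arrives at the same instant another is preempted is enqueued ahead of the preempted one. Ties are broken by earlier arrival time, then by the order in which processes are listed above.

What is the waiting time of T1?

Timeline: | T1 0-6 | T2 6-7 | idle 7-10 | T3 10-13 | T4 13-23 |
Completion: T1=6  T2=7  T3=13  T4=23
Waiting(T1) = turnaround − burst = 6 − 6 = 0

0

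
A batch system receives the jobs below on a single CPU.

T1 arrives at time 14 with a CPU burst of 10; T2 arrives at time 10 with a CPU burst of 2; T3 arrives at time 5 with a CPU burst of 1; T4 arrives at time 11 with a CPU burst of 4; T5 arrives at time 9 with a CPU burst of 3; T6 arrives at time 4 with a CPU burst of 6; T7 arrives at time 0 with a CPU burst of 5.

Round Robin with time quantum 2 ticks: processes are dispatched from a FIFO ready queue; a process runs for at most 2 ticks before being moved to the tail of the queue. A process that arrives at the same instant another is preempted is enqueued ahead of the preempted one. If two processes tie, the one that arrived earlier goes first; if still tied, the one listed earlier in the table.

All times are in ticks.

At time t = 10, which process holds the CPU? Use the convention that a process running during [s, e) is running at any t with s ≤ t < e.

Gantt: | T7 0-4 | T6 4-6 | T7 6-7 | T3 7-8 | T6 8-10 | T5 10-12 | T2 12-14 | T6 14-16 | T4 16-18 | T5 18-19 | T1 19-21 | T4 21-23 | T1 23-31 |
Completion: T1=31  T2=14  T3=8  T4=23  T5=19  T6=16  T7=7

T5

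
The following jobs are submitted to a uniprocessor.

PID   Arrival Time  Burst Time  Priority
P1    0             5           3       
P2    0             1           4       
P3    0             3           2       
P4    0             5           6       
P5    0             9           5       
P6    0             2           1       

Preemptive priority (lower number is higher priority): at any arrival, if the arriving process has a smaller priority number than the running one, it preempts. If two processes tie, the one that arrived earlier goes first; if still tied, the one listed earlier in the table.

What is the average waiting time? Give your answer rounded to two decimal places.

Gantt: | P6 0-2 | P3 2-5 | P1 5-10 | P2 10-11 | P5 11-20 | P4 20-25 |
Completion: P1=10  P2=11  P3=5  P4=25  P5=20  P6=2
Waiting times: P1=5, P2=10, P3=2, P4=20, P5=11, P6=0
Average waiting = (5+10+2+20+11+0) / 6 = 48/6 = 8.00

8.00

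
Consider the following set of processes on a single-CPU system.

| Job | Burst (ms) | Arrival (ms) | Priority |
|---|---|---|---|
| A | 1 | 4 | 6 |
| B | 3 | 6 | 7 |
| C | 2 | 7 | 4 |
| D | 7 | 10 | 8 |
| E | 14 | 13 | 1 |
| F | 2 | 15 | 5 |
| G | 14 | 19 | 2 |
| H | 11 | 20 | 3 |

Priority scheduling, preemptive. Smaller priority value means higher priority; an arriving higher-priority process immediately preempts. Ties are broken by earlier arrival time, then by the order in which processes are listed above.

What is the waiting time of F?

37

Gantt: | idle 0-4 | A 4-5 | idle 5-6 | B 6-7 | C 7-9 | B 9-11 | D 11-13 | E 13-27 | G 27-41 | H 41-52 | F 52-54 | D 54-59 |
Completion: A=5  B=11  C=9  D=59  E=27  F=54  G=41  H=52
Waiting(F) = turnaround − burst = 39 − 2 = 37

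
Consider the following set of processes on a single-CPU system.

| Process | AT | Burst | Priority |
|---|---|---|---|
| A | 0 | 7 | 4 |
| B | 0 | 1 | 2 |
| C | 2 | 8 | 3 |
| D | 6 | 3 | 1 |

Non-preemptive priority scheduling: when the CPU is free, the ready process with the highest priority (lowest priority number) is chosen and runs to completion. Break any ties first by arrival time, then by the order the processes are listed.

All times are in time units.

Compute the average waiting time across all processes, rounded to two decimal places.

3.00

Schedule: | B 0-1 | A 1-8 | D 8-11 | C 11-19 |
Completion: A=8  B=1  C=19  D=11
Waiting times: A=1, B=0, C=9, D=2
Average waiting = (1+0+9+2) / 4 = 12/4 = 3.00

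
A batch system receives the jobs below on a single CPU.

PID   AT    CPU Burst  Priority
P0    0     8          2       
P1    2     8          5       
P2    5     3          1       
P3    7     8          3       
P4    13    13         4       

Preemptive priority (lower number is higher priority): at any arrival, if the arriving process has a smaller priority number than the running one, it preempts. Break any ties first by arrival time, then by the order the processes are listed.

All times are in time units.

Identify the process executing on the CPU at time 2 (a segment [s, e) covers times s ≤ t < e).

P0

Schedule: | P0 0-5 | P2 5-8 | P0 8-11 | P3 11-19 | P4 19-32 | P1 32-40 |
Completion: P0=11  P1=40  P2=8  P3=19  P4=32
Turnaround (C−A): P0=11  P1=38  P2=3  P3=12  P4=19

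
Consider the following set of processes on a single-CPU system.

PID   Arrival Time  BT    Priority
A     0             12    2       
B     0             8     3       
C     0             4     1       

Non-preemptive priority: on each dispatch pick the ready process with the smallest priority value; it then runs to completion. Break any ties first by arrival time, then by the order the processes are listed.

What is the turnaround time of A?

16

Timeline: | C 0-4 | A 4-16 | B 16-24 |
Completion: A=16  B=24  C=4
Turnaround (C−A): A=16  B=24  C=4
Turnaround(A) = completion − arrival = 16 − 0 = 16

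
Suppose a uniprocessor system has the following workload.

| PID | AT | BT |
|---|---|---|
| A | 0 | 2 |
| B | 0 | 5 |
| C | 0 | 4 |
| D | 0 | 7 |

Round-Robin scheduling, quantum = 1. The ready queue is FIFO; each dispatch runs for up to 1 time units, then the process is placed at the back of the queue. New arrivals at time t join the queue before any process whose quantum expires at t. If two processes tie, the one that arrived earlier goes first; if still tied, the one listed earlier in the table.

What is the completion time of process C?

13

Schedule: | A 0-1 | B 1-2 | C 2-3 | D 3-4 | A 4-5 | B 5-6 | C 6-7 | D 7-8 | B 8-9 | C 9-10 | D 10-11 | B 11-12 | C 12-13 | D 13-14 | B 14-15 | D 15-18 |
Completion: A=5  B=15  C=13  D=18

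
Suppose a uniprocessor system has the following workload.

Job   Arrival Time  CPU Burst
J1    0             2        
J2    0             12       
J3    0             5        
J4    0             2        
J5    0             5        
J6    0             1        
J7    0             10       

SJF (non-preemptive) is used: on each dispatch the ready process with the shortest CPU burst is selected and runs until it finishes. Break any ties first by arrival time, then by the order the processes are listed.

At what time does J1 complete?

Gantt: | J6 0-1 | J1 1-3 | J4 3-5 | J3 5-10 | J5 10-15 | J7 15-25 | J2 25-37 |
Completion: J1=3  J2=37  J3=10  J4=5  J5=15  J6=1  J7=25

3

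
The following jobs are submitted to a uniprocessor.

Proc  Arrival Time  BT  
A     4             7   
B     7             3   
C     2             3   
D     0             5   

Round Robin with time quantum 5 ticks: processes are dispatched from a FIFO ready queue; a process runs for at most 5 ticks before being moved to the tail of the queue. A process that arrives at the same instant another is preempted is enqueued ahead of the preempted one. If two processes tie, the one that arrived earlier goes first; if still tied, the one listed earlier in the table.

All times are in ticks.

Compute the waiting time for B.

6

Gantt: | D 0-5 | C 5-8 | A 8-13 | B 13-16 | A 16-18 |
Completion: A=18  B=16  C=8  D=5
Turnaround (C−A): A=14  B=9  C=6  D=5
Waiting(B) = turnaround − burst = 9 − 3 = 6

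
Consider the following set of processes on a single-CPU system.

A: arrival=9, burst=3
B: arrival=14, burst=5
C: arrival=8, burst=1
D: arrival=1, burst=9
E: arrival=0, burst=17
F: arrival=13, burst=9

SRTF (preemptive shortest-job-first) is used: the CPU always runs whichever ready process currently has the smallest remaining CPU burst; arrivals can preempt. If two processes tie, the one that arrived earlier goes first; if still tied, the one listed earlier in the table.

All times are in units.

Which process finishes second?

D

Schedule: | E 0-1 | D 1-8 | C 8-9 | D 9-11 | A 11-14 | B 14-19 | F 19-28 | E 28-44 |
Completion: A=14  B=19  C=9  D=11  E=44  F=28
Turnaround (C−A): A=5  B=5  C=1  D=10  E=44  F=15
Finish order: C → D → A → B → F → E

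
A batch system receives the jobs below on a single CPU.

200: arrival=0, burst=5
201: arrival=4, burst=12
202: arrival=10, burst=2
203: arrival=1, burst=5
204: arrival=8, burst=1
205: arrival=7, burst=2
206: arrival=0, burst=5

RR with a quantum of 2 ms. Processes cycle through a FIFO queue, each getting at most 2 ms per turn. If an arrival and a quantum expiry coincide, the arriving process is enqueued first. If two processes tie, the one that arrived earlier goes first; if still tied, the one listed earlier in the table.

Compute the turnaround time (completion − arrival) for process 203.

Gantt: | 200 0-2 | 206 2-4 | 203 4-6 | 200 6-8 | 201 8-10 | 206 10-12 | 203 12-14 | 205 14-16 | 204 16-17 | 200 17-18 | 202 18-20 | 201 20-22 | 206 22-23 | 203 23-24 | 201 24-32 |
Completion: 200=18  201=32  202=20  203=24  204=17  205=16  206=23
Turnaround (C−A): 200=18  201=28  202=10  203=23  204=9  205=9  206=23
Turnaround(203) = completion − arrival = 24 − 1 = 23

23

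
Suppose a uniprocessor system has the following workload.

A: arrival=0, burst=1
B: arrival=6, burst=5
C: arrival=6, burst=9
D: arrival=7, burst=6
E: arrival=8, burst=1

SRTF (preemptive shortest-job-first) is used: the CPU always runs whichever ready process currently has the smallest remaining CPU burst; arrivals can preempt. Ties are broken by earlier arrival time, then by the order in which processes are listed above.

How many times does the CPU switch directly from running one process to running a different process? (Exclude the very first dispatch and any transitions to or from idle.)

Timeline: | A 0-1 | idle 1-6 | B 6-8 | E 8-9 | B 9-12 | D 12-18 | C 18-27 |
Completion: A=1  B=12  C=27  D=18  E=9

4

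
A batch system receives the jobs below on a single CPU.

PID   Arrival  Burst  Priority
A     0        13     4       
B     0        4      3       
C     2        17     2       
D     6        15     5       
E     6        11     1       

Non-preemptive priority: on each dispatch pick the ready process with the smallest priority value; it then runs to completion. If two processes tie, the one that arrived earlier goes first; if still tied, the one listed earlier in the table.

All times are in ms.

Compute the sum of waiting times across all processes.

Gantt: | B 0-4 | C 4-21 | E 21-32 | A 32-45 | D 45-60 |
Completion: A=45  B=4  C=21  D=60  E=32
Turnaround (C−A): A=45  B=4  C=19  D=54  E=26
Waiting = turnaround − burst: A=32, B=0, C=2, D=39, E=15
Total waiting = 32 + 0 + 2 + 39 + 15 = 88

88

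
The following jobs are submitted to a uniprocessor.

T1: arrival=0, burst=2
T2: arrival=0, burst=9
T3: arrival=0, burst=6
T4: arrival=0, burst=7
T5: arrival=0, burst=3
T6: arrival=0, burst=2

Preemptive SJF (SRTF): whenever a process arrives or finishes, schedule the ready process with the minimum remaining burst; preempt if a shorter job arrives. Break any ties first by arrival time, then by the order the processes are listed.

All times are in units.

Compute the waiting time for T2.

20

Timeline: | T1 0-2 | T6 2-4 | T5 4-7 | T3 7-13 | T4 13-20 | T2 20-29 |
Completion: T1=2  T2=29  T3=13  T4=20  T5=7  T6=4
Waiting(T2) = turnaround − burst = 29 − 9 = 20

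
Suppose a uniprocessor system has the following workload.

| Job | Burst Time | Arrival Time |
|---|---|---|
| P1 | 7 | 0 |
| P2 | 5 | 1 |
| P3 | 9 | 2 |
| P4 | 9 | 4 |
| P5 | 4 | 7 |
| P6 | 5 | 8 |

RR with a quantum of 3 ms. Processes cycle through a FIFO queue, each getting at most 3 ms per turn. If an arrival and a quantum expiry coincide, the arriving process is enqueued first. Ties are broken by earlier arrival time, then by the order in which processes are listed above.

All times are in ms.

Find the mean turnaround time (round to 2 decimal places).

26.83

Timeline: | P1 0-3 | P2 3-6 | P3 6-9 | P1 9-12 | P4 12-15 | P2 15-17 | P5 17-20 | P6 20-23 | P3 23-26 | P1 26-27 | P4 27-30 | P5 30-31 | P6 31-33 | P3 33-36 | P4 36-39 |
Completion: P1=27  P2=17  P3=36  P4=39  P5=31  P6=33
Turnaround times: P1=27, P2=16, P3=34, P4=35, P5=24, P6=25
Average turnaround = (27+16+34+35+24+25) / 6 = 161/6 = 26.83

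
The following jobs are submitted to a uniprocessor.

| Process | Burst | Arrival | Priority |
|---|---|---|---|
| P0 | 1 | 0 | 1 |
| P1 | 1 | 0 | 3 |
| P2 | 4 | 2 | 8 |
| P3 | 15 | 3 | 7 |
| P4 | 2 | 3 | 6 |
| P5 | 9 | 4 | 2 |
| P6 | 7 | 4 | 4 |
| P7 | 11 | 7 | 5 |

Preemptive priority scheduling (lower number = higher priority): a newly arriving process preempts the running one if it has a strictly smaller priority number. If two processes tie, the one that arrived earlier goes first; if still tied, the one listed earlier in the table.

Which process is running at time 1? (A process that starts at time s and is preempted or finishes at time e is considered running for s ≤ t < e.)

P1

Timeline: | P0 0-1 | P1 1-2 | P2 2-3 | P4 3-4 | P5 4-13 | P6 13-20 | P7 20-31 | P4 31-32 | P3 32-47 | P2 47-50 |
Completion: P0=1  P1=2  P2=50  P3=47  P4=32  P5=13  P6=20  P7=31
Turnaround (C−A): P0=1  P1=2  P2=48  P3=44  P4=29  P5=9  P6=16  P7=24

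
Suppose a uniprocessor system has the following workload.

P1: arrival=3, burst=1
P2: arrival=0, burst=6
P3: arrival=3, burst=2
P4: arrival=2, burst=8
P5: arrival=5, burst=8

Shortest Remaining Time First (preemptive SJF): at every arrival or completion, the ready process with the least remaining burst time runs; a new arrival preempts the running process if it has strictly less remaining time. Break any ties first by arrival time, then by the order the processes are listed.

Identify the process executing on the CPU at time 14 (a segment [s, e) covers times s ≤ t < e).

P4

Schedule: | P2 0-3 | P1 3-4 | P3 4-6 | P2 6-9 | P4 9-17 | P5 17-25 |
Completion: P1=4  P2=9  P3=6  P4=17  P5=25
Turnaround (C−A): P1=1  P2=9  P3=3  P4=15  P5=20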